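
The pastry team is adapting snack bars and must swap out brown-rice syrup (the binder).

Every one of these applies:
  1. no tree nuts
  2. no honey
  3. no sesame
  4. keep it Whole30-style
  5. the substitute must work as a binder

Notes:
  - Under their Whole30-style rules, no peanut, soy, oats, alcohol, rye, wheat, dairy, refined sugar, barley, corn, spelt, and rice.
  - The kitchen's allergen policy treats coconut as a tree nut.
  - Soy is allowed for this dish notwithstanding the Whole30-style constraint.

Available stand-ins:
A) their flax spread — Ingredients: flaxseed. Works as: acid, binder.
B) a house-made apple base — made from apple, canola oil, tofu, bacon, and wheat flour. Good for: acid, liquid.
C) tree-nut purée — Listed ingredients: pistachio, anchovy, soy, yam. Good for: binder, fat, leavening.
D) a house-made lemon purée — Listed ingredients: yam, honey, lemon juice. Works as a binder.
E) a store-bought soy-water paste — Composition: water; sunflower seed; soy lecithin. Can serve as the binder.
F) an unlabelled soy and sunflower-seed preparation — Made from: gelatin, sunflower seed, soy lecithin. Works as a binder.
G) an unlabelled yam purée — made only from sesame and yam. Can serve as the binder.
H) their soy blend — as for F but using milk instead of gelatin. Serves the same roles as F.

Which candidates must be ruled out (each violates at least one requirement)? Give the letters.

A: no sesame, no honey — valid
B: not usable as a binder; has wheat flour, so not Whole30-style — no
C: has pistachio, so not tree-nut-free — reject
D: has honey, so not honey-free — reject
E: soy is permitted under the Whole30-style carve-out; nothing else excluded — OK
F: soy is permitted under the Whole30-style carve-out; nothing else excluded — valid
G: has sesame, so not sesame-free — out
H: has milk, so not Whole30-style — no

B, C, D, G, H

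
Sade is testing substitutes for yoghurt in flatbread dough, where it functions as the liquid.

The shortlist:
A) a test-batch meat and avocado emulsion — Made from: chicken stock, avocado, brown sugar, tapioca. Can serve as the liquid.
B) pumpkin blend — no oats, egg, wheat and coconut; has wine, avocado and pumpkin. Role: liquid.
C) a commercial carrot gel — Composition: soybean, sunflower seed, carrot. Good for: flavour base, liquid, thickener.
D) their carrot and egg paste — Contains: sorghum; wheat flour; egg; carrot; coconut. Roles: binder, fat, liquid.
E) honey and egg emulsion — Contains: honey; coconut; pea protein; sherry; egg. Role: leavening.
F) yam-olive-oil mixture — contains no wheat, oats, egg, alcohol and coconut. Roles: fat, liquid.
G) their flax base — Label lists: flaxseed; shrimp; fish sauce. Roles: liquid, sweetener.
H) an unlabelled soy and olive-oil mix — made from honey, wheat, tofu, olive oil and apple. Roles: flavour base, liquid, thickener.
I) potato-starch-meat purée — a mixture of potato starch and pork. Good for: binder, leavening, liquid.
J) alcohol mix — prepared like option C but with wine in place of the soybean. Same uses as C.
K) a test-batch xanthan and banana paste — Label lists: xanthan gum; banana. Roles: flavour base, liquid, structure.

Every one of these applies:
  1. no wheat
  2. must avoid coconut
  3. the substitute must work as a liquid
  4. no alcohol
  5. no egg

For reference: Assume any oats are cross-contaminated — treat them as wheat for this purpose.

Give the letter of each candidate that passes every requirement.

A, C, F, G, I, K

A: chicken stock and brown sugar etc. — none of it excluded — keep
B: has wine, so not alcohol-free — no
C: all constraints satisfied — OK
D: has coconut, so not coconut-free; has egg, so not egg-free (and 1 more) — no
E: not usable as a liquid; has sherry, so not alcohol-free (and 2 more) — no
F: works as a liquid, no alcohol, wheat-free — OK
G: every rule checks out — valid
H: has wheat, so not wheat-free — out
I: all constraints satisfied — keep
J: has wine, so not alcohol-free — no
K: nothing on the exclusion list — keep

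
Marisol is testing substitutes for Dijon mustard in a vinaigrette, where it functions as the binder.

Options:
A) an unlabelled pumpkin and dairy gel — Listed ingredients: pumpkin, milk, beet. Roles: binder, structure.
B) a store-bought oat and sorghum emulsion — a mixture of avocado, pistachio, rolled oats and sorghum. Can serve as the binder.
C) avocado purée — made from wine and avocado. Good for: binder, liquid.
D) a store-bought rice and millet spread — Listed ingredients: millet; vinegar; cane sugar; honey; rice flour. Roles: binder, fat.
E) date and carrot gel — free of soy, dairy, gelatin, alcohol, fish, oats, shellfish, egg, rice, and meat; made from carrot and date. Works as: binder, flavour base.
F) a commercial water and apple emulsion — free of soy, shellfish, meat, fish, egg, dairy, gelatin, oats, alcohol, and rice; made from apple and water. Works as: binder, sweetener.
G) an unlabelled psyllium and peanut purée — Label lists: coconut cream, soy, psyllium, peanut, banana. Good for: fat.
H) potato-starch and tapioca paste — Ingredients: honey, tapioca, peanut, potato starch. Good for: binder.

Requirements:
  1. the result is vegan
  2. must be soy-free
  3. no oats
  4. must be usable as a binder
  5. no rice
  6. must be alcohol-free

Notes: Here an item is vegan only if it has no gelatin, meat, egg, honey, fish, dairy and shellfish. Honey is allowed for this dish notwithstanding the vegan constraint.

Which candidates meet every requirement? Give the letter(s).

E, F, H

A: has milk, so not vegan — reject
B: has rolled oats, so not oat-free — no
C: has wine, so not alcohol-free — no
D: has rice flour, so not rice-free — no
E: works as a binder, no oats, vegan — keep
F: no oats, vegan — OK
G: not usable as a binder; has soy, so not soy-free — reject
H: honey is permitted under the vegan carve-out; nothing else excluded — OK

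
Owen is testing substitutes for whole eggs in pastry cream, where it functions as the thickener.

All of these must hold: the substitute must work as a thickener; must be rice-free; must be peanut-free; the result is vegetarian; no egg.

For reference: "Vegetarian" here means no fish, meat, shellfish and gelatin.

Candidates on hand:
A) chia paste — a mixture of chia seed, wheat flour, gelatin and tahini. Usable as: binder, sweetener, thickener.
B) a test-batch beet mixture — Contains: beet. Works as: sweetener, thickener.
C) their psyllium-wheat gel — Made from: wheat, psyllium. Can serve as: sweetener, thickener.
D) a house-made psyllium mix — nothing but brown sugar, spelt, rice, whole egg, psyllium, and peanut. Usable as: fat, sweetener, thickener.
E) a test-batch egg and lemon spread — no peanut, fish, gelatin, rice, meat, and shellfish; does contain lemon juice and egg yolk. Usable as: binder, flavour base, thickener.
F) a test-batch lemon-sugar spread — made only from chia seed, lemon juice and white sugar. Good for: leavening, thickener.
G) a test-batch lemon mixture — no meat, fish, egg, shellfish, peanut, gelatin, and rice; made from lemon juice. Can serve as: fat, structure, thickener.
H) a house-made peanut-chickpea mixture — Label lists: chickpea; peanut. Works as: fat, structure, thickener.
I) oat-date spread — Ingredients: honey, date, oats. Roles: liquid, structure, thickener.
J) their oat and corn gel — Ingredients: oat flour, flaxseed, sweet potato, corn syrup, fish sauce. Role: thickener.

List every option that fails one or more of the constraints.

A: has gelatin, so not vegetarian — out
B: only beet; none excluded — OK
C: no rice, vegetarian — OK
D: has rice, so not rice-free; has whole egg, so not egg-free (and 1 more) — out
E: has egg yolk, so not egg-free — reject
F: no egg, vegetarian — OK
G: every rule checks out — OK
H: has peanut, so not peanut-free — out
I: only honey, oats and date; none excluded — OK
J: has fish sauce, so not vegetarian — reject

A, D, E, H, J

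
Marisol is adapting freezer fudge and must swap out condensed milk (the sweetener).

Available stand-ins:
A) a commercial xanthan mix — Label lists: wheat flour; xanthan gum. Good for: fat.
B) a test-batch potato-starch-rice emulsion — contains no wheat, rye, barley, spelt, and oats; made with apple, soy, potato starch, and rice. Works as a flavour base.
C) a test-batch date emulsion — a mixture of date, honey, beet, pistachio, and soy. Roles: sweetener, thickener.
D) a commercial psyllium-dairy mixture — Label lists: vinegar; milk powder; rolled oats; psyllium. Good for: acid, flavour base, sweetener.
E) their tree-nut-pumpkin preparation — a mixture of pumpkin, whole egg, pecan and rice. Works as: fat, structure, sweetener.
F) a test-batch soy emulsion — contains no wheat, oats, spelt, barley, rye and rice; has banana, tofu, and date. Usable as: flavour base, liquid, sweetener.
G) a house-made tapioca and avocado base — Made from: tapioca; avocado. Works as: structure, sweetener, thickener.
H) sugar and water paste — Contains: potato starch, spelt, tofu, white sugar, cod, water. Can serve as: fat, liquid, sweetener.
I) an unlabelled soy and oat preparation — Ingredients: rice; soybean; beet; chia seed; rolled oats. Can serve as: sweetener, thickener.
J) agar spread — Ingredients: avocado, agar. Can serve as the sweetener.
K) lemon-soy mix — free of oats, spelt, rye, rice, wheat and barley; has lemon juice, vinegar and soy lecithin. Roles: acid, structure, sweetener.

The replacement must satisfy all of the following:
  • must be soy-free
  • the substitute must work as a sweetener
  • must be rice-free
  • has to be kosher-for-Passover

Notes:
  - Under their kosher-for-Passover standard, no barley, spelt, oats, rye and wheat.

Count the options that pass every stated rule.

2

A: not usable as a sweetener; has wheat flour, so not kosher-for-Passover — out
B: not usable as a sweetener; has rice, so not rice-free (and 1 more) — reject
C: has soy, so not soy-free — out
D: has rolled oats, so not kosher-for-Passover — reject
E: has rice, so not rice-free — no
F: has tofu, so not soy-free — reject
G: kosher-for-Passover, no rice — keep
H: has spelt, so not kosher-for-Passover; has tofu, so not soy-free — reject
I: has rolled oats, so not kosher-for-Passover; has rice, so not rice-free (and 1 more) — no
J: no rice, no soy — keep
K: has soy lecithin, so not soy-free — out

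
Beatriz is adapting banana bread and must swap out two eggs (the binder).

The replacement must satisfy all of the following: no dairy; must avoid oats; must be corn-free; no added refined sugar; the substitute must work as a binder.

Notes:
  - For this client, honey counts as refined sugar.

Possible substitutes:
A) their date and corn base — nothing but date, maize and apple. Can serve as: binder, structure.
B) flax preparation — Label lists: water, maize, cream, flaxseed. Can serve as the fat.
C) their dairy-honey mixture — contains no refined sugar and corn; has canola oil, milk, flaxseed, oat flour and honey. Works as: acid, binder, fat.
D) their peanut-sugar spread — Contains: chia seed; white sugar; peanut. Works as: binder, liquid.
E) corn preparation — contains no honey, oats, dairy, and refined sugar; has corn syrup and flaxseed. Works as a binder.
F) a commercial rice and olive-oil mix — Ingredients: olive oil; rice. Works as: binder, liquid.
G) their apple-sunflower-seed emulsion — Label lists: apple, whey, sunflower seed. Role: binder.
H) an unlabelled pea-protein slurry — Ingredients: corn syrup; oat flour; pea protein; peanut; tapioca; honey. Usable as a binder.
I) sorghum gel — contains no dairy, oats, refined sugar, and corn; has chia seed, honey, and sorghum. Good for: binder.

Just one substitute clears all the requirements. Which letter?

A: has maize, so not corn-free — out
B: not usable as a binder; has maize, so not corn-free (and 1 more) — no
C: has milk, so not dairy-free; has oat flour, so not oat-free (and 1 more) — out
D: has white sugar, so not no-added-sugar — out
E: has corn syrup, so not corn-free — out
F: only rice and olive oil; none excluded — OK
G: has whey, so not dairy-free — out
H: has corn syrup, so not corn-free; has oat flour, so not oat-free (and 1 more) — reject
I: has honey, so not no-added-sugar — out

F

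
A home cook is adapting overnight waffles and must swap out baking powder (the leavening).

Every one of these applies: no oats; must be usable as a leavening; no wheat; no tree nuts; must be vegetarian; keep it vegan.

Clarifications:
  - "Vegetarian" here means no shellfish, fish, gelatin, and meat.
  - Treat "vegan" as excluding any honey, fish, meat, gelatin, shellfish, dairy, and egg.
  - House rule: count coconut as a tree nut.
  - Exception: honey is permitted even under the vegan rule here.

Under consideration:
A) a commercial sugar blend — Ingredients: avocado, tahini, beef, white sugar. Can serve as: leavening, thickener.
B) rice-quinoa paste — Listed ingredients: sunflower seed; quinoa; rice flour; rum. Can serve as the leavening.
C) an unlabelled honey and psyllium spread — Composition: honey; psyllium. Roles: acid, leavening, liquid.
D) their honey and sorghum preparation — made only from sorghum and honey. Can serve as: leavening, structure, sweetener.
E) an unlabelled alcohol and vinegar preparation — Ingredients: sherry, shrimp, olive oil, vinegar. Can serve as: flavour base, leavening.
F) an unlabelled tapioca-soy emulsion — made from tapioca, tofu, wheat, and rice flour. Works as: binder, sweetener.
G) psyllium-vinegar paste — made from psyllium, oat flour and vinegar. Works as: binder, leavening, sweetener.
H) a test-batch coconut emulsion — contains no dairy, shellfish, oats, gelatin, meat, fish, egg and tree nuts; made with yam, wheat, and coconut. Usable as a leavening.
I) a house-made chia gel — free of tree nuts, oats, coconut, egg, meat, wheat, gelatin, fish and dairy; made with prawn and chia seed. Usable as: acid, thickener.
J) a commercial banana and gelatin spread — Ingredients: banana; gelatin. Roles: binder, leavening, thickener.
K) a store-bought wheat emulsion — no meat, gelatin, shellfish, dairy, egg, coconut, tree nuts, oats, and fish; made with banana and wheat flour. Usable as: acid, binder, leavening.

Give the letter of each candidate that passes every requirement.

B, C, D

A: has beef, so not vegetarian; has beef, so not vegan — no
B: works as a leavening, vegan, no wheat — keep
C: honey is permitted under the vegan carve-out; nothing else excluded — OK
D: honey is permitted under the vegan carve-out; nothing else excluded — keep
E: has shrimp, so not vegetarian; has shrimp, so not vegan — reject
F: not usable as a leavening; has wheat, so not wheat-free — no
G: has oat flour, so not oat-free — no
H: has wheat, so not wheat-free; has coconut, so not tree-nut-free — reject
I: not usable as a leavening; has prawn, so not vegetarian (and 1 more) — no
J: has gelatin, so not vegetarian; has gelatin, so not vegan — out
K: has wheat flour, so not wheat-free — reject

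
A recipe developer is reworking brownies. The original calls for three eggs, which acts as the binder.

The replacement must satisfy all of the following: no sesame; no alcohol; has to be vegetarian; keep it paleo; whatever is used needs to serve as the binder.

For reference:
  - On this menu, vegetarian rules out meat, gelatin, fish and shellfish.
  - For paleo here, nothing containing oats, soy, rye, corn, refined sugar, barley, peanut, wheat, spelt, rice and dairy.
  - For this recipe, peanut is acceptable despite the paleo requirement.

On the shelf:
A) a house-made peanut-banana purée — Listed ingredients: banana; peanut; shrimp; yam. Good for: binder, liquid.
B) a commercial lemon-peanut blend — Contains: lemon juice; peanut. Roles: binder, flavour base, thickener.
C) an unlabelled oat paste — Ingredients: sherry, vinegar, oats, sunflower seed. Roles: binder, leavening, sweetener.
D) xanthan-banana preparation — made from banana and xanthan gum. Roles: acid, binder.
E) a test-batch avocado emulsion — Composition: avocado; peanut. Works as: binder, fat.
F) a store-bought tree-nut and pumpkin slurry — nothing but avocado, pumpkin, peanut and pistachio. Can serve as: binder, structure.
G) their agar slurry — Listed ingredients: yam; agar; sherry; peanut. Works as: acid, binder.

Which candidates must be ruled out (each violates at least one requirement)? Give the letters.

A: has shrimp, so not vegetarian — out
B: peanut is permitted under the paleo carve-out; nothing else excluded — valid
C: has oats, so not paleo; has sherry, so not alcohol-free — no
D: only xanthan gum and banana; none excluded — valid
E: peanut is permitted under the paleo carve-out; nothing else excluded — valid
F: peanut is permitted under the paleo carve-out; nothing else excluded — OK
G: has sherry, so not alcohol-free — out

A, C, G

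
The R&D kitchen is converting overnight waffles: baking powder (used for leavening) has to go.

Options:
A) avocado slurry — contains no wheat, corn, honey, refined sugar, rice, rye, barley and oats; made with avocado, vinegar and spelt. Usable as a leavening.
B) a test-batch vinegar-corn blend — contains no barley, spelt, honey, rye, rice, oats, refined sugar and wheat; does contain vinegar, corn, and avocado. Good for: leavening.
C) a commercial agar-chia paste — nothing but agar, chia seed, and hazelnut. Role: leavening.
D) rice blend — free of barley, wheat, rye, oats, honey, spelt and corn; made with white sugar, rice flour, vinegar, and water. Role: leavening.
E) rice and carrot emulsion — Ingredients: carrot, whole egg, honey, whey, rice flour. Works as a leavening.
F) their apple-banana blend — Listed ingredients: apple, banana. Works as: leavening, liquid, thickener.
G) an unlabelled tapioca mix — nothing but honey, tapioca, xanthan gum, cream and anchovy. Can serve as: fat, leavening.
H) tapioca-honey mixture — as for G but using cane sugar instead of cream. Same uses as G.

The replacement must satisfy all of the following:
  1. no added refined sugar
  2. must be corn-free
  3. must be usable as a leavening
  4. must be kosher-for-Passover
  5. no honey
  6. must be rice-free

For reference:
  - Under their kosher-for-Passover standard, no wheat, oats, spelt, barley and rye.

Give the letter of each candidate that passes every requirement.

A: has spelt, so not kosher-for-Passover — no
B: has corn, so not corn-free — out
C: nothing on the exclusion list — keep
D: has white sugar, so not no-added-sugar; has rice flour, so not rice-free — reject
E: has rice flour, so not rice-free; has honey, so not honey-free — no
F: no rice, kosher-for-Passover — OK
G: has honey, so not honey-free — reject
H: has cane sugar, so not no-added-sugar; has honey, so not honey-free — out

C, F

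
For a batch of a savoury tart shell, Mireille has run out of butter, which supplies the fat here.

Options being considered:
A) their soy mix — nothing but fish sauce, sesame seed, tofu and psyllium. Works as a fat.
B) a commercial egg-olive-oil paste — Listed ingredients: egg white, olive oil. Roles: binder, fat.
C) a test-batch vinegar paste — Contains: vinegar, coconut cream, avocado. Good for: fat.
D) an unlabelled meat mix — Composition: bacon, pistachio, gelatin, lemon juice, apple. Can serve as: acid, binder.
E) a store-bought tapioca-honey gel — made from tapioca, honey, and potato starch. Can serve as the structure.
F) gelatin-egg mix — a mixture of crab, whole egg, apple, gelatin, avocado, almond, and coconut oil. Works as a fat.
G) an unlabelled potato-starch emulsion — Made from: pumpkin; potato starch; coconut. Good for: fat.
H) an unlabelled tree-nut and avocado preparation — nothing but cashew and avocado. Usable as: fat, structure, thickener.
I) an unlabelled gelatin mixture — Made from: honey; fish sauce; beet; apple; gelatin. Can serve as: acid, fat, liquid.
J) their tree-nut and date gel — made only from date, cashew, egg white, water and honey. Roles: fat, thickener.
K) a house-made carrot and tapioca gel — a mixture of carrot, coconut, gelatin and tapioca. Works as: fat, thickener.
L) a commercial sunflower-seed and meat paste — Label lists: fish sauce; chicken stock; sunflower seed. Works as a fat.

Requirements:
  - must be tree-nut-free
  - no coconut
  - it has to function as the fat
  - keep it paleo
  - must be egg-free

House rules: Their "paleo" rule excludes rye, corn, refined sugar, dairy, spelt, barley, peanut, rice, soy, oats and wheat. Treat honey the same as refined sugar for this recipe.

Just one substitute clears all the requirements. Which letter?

A: has tofu, so not paleo — out
B: has egg white, so not egg-free — out
C: has coconut cream, so not coconut-free — out
D: not usable as a fat; has pistachio, so not tree-nut-free — out
E: not usable as a fat; has honey, so not paleo — out
F: has whole egg, so not egg-free; has coconut oil, so not coconut-free (and 1 more) — no
G: has coconut, so not coconut-free — reject
H: has cashew, so not tree-nut-free — reject
I: has honey, so not paleo — reject
J: has honey, so not paleo; has egg white, so not egg-free (and 1 more) — no
K: has coconut, so not coconut-free — reject
L: no egg, no coconut — keep

L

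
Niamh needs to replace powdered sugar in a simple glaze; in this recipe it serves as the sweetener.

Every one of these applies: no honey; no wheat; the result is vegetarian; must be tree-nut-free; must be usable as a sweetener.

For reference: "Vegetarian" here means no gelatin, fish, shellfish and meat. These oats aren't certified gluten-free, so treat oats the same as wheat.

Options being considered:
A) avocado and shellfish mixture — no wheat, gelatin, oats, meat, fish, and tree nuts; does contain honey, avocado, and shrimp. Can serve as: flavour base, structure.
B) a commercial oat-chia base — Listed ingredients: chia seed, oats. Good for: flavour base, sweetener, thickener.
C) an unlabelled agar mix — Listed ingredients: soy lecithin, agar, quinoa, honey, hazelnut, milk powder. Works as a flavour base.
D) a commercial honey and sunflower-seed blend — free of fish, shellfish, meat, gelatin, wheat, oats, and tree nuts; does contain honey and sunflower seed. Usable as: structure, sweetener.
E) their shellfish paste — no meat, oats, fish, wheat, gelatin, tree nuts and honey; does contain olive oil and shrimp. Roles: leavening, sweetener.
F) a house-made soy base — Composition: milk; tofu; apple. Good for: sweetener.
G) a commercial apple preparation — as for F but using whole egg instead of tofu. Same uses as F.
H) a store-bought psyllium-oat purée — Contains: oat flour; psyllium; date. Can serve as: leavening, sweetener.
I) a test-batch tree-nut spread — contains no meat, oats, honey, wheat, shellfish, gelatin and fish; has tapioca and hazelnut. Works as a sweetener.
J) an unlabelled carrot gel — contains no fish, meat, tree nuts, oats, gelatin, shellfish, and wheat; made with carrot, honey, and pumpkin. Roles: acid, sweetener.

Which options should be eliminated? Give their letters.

A, B, C, D, E, H, I, J

A: not usable as a sweetener; has shrimp, so not vegetarian (and 1 more) — no
B: has oats, so not wheat-free — out
C: not usable as a sweetener; has hazelnut, so not tree-nut-free (and 1 more) — out
D: has honey, so not honey-free — no
E: has shrimp, so not vegetarian — out
F: nothing on the exclusion list — valid
G: no honey, wheat-free — valid
H: has oat flour, so not wheat-free — no
I: has hazelnut, so not tree-nut-free — out
J: has honey, so not honey-free — no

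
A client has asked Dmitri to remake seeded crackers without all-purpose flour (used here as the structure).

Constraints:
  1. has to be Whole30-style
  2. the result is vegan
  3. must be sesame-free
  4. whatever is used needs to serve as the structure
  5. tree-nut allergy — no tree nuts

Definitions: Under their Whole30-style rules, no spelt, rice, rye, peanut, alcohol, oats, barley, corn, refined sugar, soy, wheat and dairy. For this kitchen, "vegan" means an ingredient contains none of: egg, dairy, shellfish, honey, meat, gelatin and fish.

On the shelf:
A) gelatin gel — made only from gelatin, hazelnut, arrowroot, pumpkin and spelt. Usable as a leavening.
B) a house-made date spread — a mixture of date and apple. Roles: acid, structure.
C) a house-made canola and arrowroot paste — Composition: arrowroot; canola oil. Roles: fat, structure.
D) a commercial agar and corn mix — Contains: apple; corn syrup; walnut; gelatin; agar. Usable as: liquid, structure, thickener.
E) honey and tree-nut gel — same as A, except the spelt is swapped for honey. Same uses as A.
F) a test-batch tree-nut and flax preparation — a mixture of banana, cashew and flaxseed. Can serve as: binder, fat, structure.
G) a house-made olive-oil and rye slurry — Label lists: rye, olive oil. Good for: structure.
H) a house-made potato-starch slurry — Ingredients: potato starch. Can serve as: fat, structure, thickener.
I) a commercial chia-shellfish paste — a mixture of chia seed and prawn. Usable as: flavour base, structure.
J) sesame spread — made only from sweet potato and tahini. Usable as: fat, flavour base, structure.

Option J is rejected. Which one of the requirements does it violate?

sesame-free

usable as a structure: satisfied
Whole30-style: satisfied
vegan: satisfied
sesame-free: has tahini — fails
tree-nut-free: satisfied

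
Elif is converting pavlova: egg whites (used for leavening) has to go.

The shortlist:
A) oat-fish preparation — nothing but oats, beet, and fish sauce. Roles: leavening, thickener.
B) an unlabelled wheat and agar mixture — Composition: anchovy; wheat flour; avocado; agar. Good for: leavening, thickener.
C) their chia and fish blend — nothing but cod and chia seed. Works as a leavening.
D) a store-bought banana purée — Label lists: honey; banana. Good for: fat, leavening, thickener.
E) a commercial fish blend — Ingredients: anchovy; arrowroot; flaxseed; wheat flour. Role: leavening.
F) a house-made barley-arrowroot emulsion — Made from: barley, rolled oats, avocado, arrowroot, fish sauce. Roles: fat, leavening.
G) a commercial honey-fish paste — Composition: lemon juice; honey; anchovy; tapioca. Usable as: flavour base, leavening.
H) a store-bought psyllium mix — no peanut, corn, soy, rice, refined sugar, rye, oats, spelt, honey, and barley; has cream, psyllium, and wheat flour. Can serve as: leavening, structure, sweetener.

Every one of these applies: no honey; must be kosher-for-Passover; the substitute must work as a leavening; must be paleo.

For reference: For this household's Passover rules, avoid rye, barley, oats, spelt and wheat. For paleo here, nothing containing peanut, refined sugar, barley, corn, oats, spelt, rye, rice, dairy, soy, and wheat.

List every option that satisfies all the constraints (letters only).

C

A: has oats, so not kosher-for-Passover; has oats, so not paleo — no
B: has wheat flour, so not kosher-for-Passover; has wheat flour, so not paleo — reject
C: nothing on the exclusion list — OK
D: has honey, so not honey-free — reject
E: has wheat flour, so not kosher-for-Passover; has wheat flour, so not paleo — no
F: has barley, so not kosher-for-Passover; has barley, so not paleo — out
G: has honey, so not honey-free — reject
H: has wheat flour, so not kosher-for-Passover; has cream, so not paleo — no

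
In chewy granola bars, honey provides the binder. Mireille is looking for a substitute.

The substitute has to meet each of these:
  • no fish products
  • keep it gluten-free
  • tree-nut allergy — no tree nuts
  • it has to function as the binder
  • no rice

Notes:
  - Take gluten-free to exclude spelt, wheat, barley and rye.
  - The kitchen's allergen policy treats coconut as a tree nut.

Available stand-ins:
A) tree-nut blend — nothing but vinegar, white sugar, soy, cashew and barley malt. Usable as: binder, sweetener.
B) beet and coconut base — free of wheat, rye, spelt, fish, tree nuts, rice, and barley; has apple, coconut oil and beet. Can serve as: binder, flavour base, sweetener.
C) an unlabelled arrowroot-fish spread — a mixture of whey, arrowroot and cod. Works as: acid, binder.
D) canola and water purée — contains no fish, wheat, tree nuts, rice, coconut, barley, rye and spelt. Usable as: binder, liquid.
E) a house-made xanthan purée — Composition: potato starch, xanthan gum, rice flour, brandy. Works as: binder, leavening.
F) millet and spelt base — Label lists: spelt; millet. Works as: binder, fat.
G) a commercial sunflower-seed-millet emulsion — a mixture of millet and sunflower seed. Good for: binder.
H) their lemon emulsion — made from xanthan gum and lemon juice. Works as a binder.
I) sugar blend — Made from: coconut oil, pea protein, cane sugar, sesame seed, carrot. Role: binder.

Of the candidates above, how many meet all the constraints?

3

A: has barley malt, so not gluten-free; has cashew, so not tree-nut-free — reject
B: has coconut oil, so not tree-nut-free — no
C: has cod, so not fish-free — no
D: every rule checks out — keep
E: has rice flour, so not rice-free — out
F: has spelt, so not gluten-free — out
G: every rule checks out — keep
H: works as a binder, tree-nut-free, no fish — OK
I: has coconut oil, so not tree-nut-free — out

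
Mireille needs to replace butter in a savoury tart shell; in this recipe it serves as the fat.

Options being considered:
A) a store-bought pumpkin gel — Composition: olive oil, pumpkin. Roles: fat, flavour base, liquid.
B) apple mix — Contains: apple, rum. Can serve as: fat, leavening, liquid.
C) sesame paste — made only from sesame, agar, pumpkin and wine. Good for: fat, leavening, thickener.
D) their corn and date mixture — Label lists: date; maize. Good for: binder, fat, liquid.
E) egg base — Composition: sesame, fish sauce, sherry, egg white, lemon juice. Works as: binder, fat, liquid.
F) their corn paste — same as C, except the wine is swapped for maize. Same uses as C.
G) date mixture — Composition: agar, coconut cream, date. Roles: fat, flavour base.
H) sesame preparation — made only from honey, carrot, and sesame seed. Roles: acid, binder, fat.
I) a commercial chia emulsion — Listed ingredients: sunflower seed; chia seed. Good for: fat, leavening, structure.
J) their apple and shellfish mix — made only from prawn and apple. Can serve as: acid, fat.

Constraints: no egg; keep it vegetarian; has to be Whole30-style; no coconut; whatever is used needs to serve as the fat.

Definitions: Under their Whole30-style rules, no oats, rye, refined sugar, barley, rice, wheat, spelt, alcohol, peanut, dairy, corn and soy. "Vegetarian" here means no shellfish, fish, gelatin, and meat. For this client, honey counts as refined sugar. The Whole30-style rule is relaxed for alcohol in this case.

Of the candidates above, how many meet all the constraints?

4

A: all constraints satisfied — valid
B: alcohol is permitted under the Whole30-style carve-out; nothing else excluded — OK
C: alcohol is permitted under the Whole30-style carve-out; nothing else excluded — keep
D: has maize, so not Whole30-style — reject
E: has fish sauce, so not vegetarian; has egg white, so not egg-free — reject
F: has maize, so not Whole30-style — out
G: has coconut cream, so not coconut-free — out
H: has honey, so not Whole30-style — reject
I: works as a fat, Whole30-style, no coconut — keep
J: has prawn, so not vegetarian — reject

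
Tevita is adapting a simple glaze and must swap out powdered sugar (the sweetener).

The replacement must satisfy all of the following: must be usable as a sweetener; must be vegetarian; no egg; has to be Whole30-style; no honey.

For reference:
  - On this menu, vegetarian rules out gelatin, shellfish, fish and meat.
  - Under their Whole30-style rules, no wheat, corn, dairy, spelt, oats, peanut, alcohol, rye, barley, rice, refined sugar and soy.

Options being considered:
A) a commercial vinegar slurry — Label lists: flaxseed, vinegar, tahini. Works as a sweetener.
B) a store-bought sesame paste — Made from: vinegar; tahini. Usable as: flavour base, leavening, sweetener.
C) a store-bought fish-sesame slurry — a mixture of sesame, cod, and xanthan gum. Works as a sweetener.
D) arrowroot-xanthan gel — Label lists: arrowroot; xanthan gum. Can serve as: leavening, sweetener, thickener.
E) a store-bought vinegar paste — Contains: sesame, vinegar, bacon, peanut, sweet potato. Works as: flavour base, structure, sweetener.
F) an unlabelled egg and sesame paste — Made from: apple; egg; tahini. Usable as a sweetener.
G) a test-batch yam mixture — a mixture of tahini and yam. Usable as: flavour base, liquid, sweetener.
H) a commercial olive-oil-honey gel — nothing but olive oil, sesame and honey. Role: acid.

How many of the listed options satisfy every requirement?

4

A: Whole30-style, no egg — valid
B: works as a sweetener, no honey, vegetarian — keep
C: has cod, so not vegetarian — no
D: Whole30-style, no honey — valid
E: has bacon, so not vegetarian; has peanut, so not Whole30-style — out
F: has egg, so not egg-free — out
G: only tahini and yam; none excluded — OK
H: not usable as a sweetener; has honey, so not honey-free — reject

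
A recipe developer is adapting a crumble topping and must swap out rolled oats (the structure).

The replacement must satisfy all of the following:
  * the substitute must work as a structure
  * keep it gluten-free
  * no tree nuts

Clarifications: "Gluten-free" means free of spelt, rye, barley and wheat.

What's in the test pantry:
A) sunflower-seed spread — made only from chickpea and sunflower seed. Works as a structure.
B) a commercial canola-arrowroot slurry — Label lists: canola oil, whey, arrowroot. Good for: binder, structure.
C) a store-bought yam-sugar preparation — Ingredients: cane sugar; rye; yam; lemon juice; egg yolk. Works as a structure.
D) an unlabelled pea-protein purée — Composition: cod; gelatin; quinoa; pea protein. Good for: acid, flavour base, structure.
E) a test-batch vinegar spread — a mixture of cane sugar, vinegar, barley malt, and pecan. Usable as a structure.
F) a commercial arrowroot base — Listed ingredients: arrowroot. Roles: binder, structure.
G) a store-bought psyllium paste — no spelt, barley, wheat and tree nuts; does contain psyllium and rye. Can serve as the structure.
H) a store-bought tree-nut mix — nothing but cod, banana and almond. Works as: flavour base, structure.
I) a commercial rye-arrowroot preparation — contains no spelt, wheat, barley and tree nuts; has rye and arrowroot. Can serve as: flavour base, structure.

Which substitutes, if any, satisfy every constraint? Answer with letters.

A: no tree nuts, gluten-free — OK
B: only whey, arrowroot, and canola oil; none excluded — valid
C: has rye, so not gluten-free — out
D: cod and gelatin etc. — none of it excluded — valid
E: has barley malt, so not gluten-free; has pecan, so not tree-nut-free — no
F: only arrowroot; none excluded — valid
G: has rye, so not gluten-free — out
H: has almond, so not tree-nut-free — no
I: has rye, so not gluten-free — no

A, B, D, F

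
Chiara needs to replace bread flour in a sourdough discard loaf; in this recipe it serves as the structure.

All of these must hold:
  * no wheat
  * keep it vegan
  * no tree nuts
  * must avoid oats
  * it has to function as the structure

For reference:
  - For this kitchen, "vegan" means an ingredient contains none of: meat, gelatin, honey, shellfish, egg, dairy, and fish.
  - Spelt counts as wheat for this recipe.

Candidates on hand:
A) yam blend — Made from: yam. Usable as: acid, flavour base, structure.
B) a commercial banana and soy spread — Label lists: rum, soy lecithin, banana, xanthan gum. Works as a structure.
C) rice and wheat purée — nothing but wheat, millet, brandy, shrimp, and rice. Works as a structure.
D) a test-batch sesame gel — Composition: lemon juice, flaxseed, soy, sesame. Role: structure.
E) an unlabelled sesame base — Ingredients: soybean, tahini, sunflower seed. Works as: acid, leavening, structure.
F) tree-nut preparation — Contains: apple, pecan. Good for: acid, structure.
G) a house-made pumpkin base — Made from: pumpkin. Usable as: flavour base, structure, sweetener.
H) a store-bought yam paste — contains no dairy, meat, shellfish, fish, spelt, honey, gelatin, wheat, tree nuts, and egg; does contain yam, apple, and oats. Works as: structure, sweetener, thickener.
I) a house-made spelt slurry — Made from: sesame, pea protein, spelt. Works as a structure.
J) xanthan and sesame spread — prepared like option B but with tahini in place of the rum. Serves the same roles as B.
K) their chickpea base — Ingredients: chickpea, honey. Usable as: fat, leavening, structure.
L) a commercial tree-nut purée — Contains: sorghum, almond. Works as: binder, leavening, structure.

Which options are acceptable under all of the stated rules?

A, B, D, E, G, J

A: only yam; none excluded — valid
B: rum and soy lecithin etc. — none of it excluded — valid
C: has shrimp, so not vegan; has wheat, so not wheat-free — reject
D: sesame and soy etc. — none of it excluded — valid
E: all constraints satisfied — keep
F: has pecan, so not tree-nut-free — no
G: no tree nuts, wheat-free — OK
H: has oats, so not oat-free — out
I: has spelt, so not wheat-free — out
J: tahini and soy lecithin etc. — none of it excluded — valid
K: has honey, so not vegan — reject
L: has almond, so not tree-nut-free — out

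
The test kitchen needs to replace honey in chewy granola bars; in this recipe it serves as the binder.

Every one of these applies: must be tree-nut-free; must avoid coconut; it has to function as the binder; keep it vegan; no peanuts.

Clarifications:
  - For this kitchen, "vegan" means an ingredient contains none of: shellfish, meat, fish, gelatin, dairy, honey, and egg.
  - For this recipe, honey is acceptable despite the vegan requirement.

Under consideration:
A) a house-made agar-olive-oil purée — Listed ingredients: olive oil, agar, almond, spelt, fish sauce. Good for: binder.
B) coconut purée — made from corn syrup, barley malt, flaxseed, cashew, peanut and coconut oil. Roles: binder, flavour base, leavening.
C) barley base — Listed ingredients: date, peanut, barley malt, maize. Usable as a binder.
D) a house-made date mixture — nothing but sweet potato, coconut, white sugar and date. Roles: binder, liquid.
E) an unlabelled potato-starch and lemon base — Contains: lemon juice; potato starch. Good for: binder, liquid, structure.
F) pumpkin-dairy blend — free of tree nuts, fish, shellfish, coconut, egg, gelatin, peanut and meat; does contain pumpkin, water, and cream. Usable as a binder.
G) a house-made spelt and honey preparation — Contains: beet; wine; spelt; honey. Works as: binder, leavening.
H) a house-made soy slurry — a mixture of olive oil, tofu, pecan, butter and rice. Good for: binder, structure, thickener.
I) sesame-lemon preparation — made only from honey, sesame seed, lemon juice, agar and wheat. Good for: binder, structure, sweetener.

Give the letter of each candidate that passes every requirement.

E, G, I

A: has fish sauce, so not vegan; has almond, so not tree-nut-free — no
B: has cashew, so not tree-nut-free; has peanut, so not peanut-free (and 1 more) — no
C: has peanut, so not peanut-free — out
D: has coconut, so not coconut-free — no
E: no tree nuts, no coconut — keep
F: has cream, so not vegan — out
G: honey is permitted under the vegan carve-out; nothing else excluded — valid
H: has butter, so not vegan; has pecan, so not tree-nut-free — reject
I: honey is permitted under the vegan carve-out; nothing else excluded — keep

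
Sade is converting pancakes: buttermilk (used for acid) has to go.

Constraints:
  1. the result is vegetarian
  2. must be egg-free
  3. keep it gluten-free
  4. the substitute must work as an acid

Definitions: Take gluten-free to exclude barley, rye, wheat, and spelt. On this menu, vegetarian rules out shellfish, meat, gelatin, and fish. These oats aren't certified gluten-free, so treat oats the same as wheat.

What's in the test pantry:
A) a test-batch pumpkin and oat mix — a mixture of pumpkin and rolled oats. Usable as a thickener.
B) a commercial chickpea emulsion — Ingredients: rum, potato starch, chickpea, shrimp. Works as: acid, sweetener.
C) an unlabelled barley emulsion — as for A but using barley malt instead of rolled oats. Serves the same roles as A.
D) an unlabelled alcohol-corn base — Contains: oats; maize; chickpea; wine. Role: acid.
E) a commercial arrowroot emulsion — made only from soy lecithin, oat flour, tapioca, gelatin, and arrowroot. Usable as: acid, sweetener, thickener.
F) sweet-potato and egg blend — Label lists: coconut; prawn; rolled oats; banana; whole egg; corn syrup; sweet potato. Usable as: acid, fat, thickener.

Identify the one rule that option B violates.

usable as an acid: satisfied
gluten-free: satisfied
vegetarian: has shrimp — fails
egg-free: satisfied

vegetarian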